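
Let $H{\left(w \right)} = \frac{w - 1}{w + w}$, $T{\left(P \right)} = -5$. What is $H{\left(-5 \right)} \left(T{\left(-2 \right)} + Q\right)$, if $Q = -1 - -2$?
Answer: $- \frac{12}{5} \approx -2.4$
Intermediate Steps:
$H{\left(w \right)} = \frac{-1 + w}{2 w}$
$Q = 1$ ($Q = -1 + 2 = 1$)
$H{\left(-5 \right)} \left(T{\left(-2 \right)} + Q\right) = \frac{-1 - 5}{2 \left(-5\right)} \left(-5 + 1\right) = \frac{1}{2} \left(- \frac{1}{5}\right) \left(-6\right) \left(-4\right) = \frac{3}{5} \left(-4\right) = - \frac{12}{5}$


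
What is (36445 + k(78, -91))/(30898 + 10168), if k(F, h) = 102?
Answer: 36547/41066 ≈ 0.88996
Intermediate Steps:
(36445 + k(78, -91))/(30898 + 10168) = (36445 + 102)/(30898 + 10168) = 36547/41066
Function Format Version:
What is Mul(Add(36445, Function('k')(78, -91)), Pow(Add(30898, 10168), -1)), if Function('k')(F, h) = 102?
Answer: Rational(36547, 41066) ≈ 0.88996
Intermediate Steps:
Mul(Add(36445, Function('k')(78, -91)), Pow(Add(30898, 10168), -1)) = Mul(Add(36445, 102), Pow(Add(30898, 10168), -1)) = Mul(36547, Pow(41066, -1)) = Mul(36547, Rational(1, 41066)) = Rational(36547, 41066)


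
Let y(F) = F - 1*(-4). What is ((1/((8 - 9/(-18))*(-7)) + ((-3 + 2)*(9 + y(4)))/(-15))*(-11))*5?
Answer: -21923/357 ≈ -61.409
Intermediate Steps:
y(F) = 4 + F (y(F) = F + 4 = 4 + F)
((1/((8 - 9/(-18))*(-7)) + ((-3 + 2)*(9 + y(4)))/(-15))*(-11))*5 = ((1/((8 - 9/(-18))*(-7)) + ((-3 + 2)*(9 + (4 + 4)))/(-15))*(-11))*5 = ((-⅐/(8 - 9*(-1/18)) - (9 + 8)*(-1/15))*(-11))*5 = ((-⅐/(8 + ½) - 1*17*(-1/15))*(-11))*5 = ((-⅐/(17/2) - 17*(-1/15))*(-11))*5 = (((2/17)*(-⅐) + 17/15)*(-11))*5 = ((-2/119 + 17/15)*(-11))*5 = ((1993/1785)*(-11))*5 = -21923/1785*5 = -21923/357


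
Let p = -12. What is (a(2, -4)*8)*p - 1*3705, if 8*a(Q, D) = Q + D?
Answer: -3681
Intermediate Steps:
a(Q, D) = D/8 + Q/8 (a(Q, D) = (Q + D)/8 = (D + Q)/8 = D/8 + Q/8)
(a(2, -4)*8)*p - 1*3705 = (((⅛)*(-4) + (⅛)*2)*8)*(-12) - 1*3705 = ((-½ + ¼)*8)*(-12) - 3705 = -¼*8*(-12) - 3705 = -2*(-12) - 3705 = 24 - 3705 = -3681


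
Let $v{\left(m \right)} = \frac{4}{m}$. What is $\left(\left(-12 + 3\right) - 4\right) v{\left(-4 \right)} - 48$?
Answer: $-35$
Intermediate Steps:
$\left(\left(-12 + 3\right) - 4\right) v{\left(-4 \right)} - 48 = \left(\left(-12 + 3\right) - 4\right) \frac{4}{-4} - 48 = \left(-9 - 4\right) 4 \left(- \frac{1}{4}\right) - 48 = \left(-13\right) \left(-1\right) - 48 = 13 - 48 = -35$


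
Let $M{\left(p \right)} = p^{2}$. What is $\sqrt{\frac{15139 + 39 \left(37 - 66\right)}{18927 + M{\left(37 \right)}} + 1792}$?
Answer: $\frac{\sqrt{11538415535}}{2537} \approx 42.34$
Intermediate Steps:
$\sqrt{\frac{15139 + 39 \left(37 - 66\right)}{18927 + M{\left(37 \right)}} + 1792} = \sqrt{\frac{15139 + 39 \left(37 - 66\right)}{18927 + 37^{2}} + 1792} = \sqrt{\frac{15139 + 39 \left(-29\right)}{18927 + 1369} + 1792} = \sqrt{\frac{15139 - 1131}{20296} + 1792} = \sqrt{14008 \cdot \frac{1}{20296} + 1792} = \sqrt{\frac{1751}{2537} + 1792} = \sqrt{\frac{4548055}{2537}} = \frac{\sqrt{11538415535}}{2537}$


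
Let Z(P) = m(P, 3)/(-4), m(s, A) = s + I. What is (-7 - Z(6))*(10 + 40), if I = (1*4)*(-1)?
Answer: -325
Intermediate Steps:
I = -4 (I = 4*(-1) = -4)
m(s, A) = -4 + s (m(s, A) = s - 4 = -4 + s)
Z(P) = 1 - P/4 (Z(P) = (-4 + P)/(-4) = (-4 + P)*(-1/4) = 1 - P/4)
(-7 - Z(6))*(10 + 40) = (-7 - (1 - 1/4*6))*(10 + 40) = (-7 - (1 - 3/2))*50 = (-7 - 1*(-1/2))*50 = (-7 + 1/2)*50 = -13/2*50 = -325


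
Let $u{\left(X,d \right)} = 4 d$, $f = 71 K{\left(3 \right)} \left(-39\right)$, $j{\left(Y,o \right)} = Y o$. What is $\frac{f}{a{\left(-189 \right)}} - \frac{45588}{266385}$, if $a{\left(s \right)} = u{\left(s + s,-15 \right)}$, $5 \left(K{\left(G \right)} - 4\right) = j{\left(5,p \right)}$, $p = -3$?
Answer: $\frac{16330773}{355180} \approx 45.979$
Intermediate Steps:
$K{\left(G \right)} = 1$ ($K{\left(G \right)} = 4 + \frac{5 \left(-3\right)}{5} = 4 + \frac{1}{5} \left(-15\right) = 4 - 3 = 1$)
$f = -2769$ ($f = 71 \cdot 1 \left(-39\right) = 71 \left(-39\right) = -2769$)
$a{\left(s \right)} = -60$ ($a{\left(s \right)} = 4 \left(-15\right) = -60$)
$\frac{f}{a{\left(-189 \right)}} - \frac{45588}{266385} = - \frac{2769}{-60} - \frac{45588}{266385} = \left(-2769\right) \left(- \frac{1}{60}\right) - \frac{15196}{88795} = \frac{923}{20} - \frac{15196}{88795} = \frac{16330773}{355180}$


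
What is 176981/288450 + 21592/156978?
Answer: 1889463101/2515572450 ≈ 0.75111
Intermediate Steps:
176981/288450 + 21592/156978 = 176981*(1/288450) + 21592*(1/156978) = 176981/288450 + 10796/78489 = 1889463101/2515572450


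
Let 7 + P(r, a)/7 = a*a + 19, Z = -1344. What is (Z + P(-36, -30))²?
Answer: 25401600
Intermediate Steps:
P(r, a) = 84 + 7*a² (P(r, a) = -49 + 7*(a*a + 19) = -49 + 7*(a² + 19) = -49 + 7*(19 + a²) = -49 + (133 + 7*a²) = 84 + 7*a²)
(Z + P(-36, -30))² = (-1344 + (84 + 7*(-30)²))² = (-1344 + (84 + 7*900))² = (-1344 + (84 + 6300))² = (-1344 + 6384)² = 5040² = 25401600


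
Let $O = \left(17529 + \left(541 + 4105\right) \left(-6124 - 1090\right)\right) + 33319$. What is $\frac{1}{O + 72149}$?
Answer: $- \frac{1}{33393247} \approx -2.9946 \cdot 10^{-8}$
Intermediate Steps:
$O = -33465396$ ($O = \left(17529 + 4646 \left(-7214\right)\right) + 33319 = \left(17529 - 33516244\right) + 33319 = -33498715 + 33319 = -33465396$)
$\frac{1}{O + 72149} = \frac{1}{-33465396 + 72149} = \frac{1}{-33393247} = - \frac{1}{33393247}$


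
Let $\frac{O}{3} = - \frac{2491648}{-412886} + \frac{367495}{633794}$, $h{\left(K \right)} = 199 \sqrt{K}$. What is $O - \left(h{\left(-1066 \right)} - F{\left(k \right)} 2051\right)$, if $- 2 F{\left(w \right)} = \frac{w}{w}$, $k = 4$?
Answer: $- \frac{65791213319149}{65421167371} - 199 i \sqrt{1066} \approx -1005.7 - 6497.3 i$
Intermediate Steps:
$F{\left(w \right)} = - \frac{1}{2}$ ($F{\left(w \right)} = - \frac{w \frac{1}{w}}{2} = \left(- \frac{1}{2}\right) 1 = - \frac{1}{2}$)
$O = \frac{2596387639623}{130842334742}$ ($O = 3 \left(- \frac{2491648}{-412886} + \frac{367495}{633794}\right) = 3 \left(\left(-2491648\right) \left(- \frac{1}{412886}\right) + 367495 \cdot \frac{1}{633794}\right) = 3 \left(\frac{1245824}{206443} + \frac{367495}{633794}\right) = 3 \cdot \frac{865462546541}{130842334742} = \frac{2596387639623}{130842334742} \approx 19.844$)
$O - \left(h{\left(-1066 \right)} - F{\left(k \right)} 2051\right) = \frac{2596387639623}{130842334742} - \left(199 \sqrt{-1066} - \left(- \frac{1}{2}\right) 2051\right) = \frac{2596387639623}{130842334742} - \left(199 i \sqrt{1066} - - \frac{2051}{2}\right) = \frac{2596387639623}{130842334742} - \left(199 i \sqrt{1066} + \frac{2051}{2}\right) = \frac{2596387639623}{130842334742} - \left(\frac{2051}{2} + 199 i \sqrt{1066}\right) = - \frac{65791213319149}{65421167371} - 199 i \sqrt{1066}$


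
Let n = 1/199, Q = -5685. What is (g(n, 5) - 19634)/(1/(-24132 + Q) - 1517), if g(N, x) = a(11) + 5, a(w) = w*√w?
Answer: 585277893/45232390 - 327987*√11/45232390 ≈ 12.915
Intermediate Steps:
a(w) = w^(3/2)
n = 1/199 ≈ 0.0050251
g(N, x) = 5 + 11*√11 (g(N, x) = 11^(3/2) + 5 = 11*√11 + 5 = 5 + 11*√11)
(g(n, 5) - 19634)/(1/(-24132 + Q) - 1517) = ((5 + 11*√11) - 19634)/(1/(-24132 - 5685) - 1517) = (-19629 + 11*√11)/(1/(-29817) - 1517) = (-19629 + 11*√11)/(-1/29817 - 1517) = (-19629 + 11*√11)/(-45232390/29817) = (-19629 + 11*√11)*(-29817/45232390) = 585277893/45232390 - 327987*√11/45232390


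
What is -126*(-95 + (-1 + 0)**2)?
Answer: 11844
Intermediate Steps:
-126*(-95 + (-1 + 0)**2) = -126*(-95 + (-1)**2) = -126*(-95 + 1) = -126*(-94) = 11844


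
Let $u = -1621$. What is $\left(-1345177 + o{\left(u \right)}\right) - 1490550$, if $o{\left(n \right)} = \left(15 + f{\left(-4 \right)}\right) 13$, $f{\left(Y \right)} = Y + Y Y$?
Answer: $-2835376$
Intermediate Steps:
$f{\left(Y \right)} = Y + Y^{2}$
$o{\left(n \right)} = 351$ ($o{\left(n \right)} = \left(15 - 4 \left(1 - 4\right)\right) 13 = \left(15 - -12\right) 13 = \left(15 + 12\right) 13 = 27 \cdot 13 = 351$)
$\left(-1345177 + o{\left(u \right)}\right) - 1490550 = \left(-1345177 + 351\right) - 1490550 = -1344826 - 1490550 = -2835376$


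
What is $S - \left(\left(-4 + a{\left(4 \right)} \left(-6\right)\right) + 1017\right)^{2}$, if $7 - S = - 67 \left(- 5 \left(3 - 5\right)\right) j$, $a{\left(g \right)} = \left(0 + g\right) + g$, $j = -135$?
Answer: $-1021668$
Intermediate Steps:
$a{\left(g \right)} = 2 g$ ($a{\left(g \right)} = g + g = 2 g$)
$S = -90443$ ($S = 7 - - 67 \left(- 5 \left(3 - 5\right)\right) \left(-135\right) = 7 - - 67 \left(\left(-5\right) \left(-2\right)\right) \left(-135\right) = 7 - \left(-67\right) 10 \left(-135\right) = 7 - \left(-670\right) \left(-135\right) = 7 - 90450 = -90443$)
$S - \left(\left(-4 + a{\left(4 \right)} \left(-6\right)\right) + 1017\right)^{2} = -90443 - \left(\left(-4 + 2 \cdot 4 \left(-6\right)\right) + 1017\right)^{2} = -90443 - \left(\left(-4 + 8 \left(-6\right)\right) + 1017\right)^{2} = -90443 - \left(\left(-4 - 48\right) + 1017\right)^{2} = -90443 - \left(-52 + 1017\right)^{2} = -90443 - 965^{2} = -90443 - 931225 = -1021668$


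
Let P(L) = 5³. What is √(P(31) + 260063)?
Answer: 2*√65047 ≈ 510.09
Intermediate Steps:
P(L) = 125
√(P(31) + 260063) = √(125 + 260063) = √260188 = 2*√65047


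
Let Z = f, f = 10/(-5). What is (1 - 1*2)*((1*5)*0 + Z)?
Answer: 2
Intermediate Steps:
f = -2 (f = 10*(-⅕) = -2)
Z = -2
(1 - 1*2)*((1*5)*0 + Z) = (1 - 1*2)*((1*5)*0 - 2) = (1 - 2)*(5*0 - 2) = -(0 - 2) = -1*(-2) = 2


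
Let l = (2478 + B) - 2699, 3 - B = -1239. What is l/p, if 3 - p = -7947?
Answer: 1021/7950 ≈ 0.12843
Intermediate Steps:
B = 1242 (B = 3 - 1*(-1239) = 3 + 1239 = 1242)
l = 1021 (l = (2478 + 1242) - 2699 = 3720 - 2699 = 1021)
p = 7950 (p = 3 - 1*(-7947) = 3 + 7947 = 7950)
l/p = 1021/7950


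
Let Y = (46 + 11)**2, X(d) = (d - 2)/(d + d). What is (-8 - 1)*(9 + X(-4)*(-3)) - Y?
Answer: -13239/4 ≈ -3309.8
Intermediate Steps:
X(d) = (-2 + d)/(2*d) (X(d) = (-2 + d)/((2*d)) = (-2 + d)*(1/(2*d)) = (-2 + d)/(2*d))
Y = 3249 (Y = 57**2 = 3249)
(-8 - 1)*(9 + X(-4)*(-3)) - Y = (-8 - 1)*(9 + ((1/2)*(-2 - 4)/(-4))*(-3)) - 1*3249 = -9*(9 + ((1/2)*(-1/4)*(-6))*(-3)) - 3249 = -9*(9 + (3/4)*(-3)) - 3249 = -9*(9 - 9/4) - 3249 = -9*27/4 - 3249 = -243/4 - 3249 = -13239/4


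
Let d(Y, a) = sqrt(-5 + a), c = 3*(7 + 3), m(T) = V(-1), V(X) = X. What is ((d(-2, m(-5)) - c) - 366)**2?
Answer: (396 - I*sqrt(6))**2 ≈ 1.5681e+5 - 1940.0*I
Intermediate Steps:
m(T) = -1
c = 30 (c = 3*10 = 30)
((d(-2, m(-5)) - c) - 366)**2 = ((sqrt(-5 - 1) - 1*30) - 366)**2 = ((sqrt(-6) - 30) - 366)**2 = ((I*sqrt(6) - 30) - 366)**2 = ((-30 + I*sqrt(6)) - 366)**2 = (-396 + I*sqrt(6))**2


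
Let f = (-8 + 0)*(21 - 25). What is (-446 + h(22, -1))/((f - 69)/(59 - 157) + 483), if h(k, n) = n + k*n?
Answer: -45962/47371 ≈ -0.97026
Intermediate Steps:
f = 32 (f = -8*(-4) = 32)
(-446 + h(22, -1))/((f - 69)/(59 - 157) + 483) = (-446 - (1 + 22))/((32 - 69)/(59 - 157) + 483) = (-446 - 1*23)/(-37/(-98) + 483) = (-446 - 23)/(-37*(-1/98) + 483) = -469/(37/98 + 483) = -469/47371/98 = -469*98/47371 = -45962/47371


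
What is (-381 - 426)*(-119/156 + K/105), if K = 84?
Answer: -7801/260 ≈ -30.004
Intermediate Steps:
(-381 - 426)*(-119/156 + K/105) = (-381 - 426)*(-119/156 + 84/105) = -807*(-119*1/156 + 84*(1/105)) = -807*(-119/156 + 4/5) = -807*29/780 = -7801/260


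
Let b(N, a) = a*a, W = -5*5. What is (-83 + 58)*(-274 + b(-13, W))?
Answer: -8775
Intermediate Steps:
W = -25
b(N, a) = a²
(-83 + 58)*(-274 + b(-13, W)) = (-83 + 58)*(-274 + (-25)²) = -25*(-274 + 625) = -25*351 = -8775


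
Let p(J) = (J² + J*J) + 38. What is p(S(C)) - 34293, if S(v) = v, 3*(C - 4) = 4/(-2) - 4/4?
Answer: -34237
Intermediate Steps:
C = 3 (C = 4 + (4/(-2) - 4/4)/3 = 4 + (4*(-½) - 4*¼)/3 = 4 + (-2 - 1)/3 = 4 + (⅓)*(-3) = 4 - 1 = 3)
p(J) = 38 + 2*J² (p(J) = (J² + J²) + 38 = 2*J² + 38 = 38 + 2*J²)
p(S(C)) - 34293 = (38 + 2*3²) - 34293 = (38 + 2*9) - 34293 = (38 + 18) - 34293 = 56 - 34293 = -34237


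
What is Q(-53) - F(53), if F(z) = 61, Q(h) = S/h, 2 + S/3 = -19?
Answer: -3170/53 ≈ -59.811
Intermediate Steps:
S = -63 (S = -6 + 3*(-19) = -6 - 57 = -63)
Q(h) = -63/h
Q(-53) - F(53) = -63/(-53) - 1*61 = -63*(-1/53) - 61 = 63/53 - 61 = -3170/53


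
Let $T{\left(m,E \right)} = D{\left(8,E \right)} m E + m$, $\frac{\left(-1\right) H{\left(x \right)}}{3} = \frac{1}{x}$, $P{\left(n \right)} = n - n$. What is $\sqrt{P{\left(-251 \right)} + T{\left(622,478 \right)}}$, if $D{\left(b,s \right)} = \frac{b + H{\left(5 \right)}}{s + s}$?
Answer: $\frac{\sqrt{73085}}{5} \approx 54.068$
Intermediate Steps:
$P{\left(n \right)} = 0$
$H{\left(x \right)} = - \frac{3}{x}$
$D{\left(b,s \right)} = \frac{- \frac{3}{5} + b}{2 s}$ ($D{\left(b,s \right)} = \frac{b - \frac{3}{5}}{s + s} = \frac{b - \frac{3}{5}}{2 s} = \left(b - \frac{3}{5}\right) \frac{1}{2 s} = \left(- \frac{3}{5} + b\right) \frac{1}{2 s} = \frac{- \frac{3}{5} + b}{2 s}$)
$T{\left(m,E \right)} = \frac{47 m}{10}$ ($T{\left(m,E \right)} = \frac{-3 + 5 \cdot 8}{10 E} m E + m = \frac{-3 + 40}{10 E} m E + m = \frac{1}{10} \frac{1}{E} 37 m E + m = \frac{37}{10 E} m E + m = \frac{37 m}{10 E} E + m = \frac{37 m}{10} + m = \frac{47 m}{10}$)
$\sqrt{P{\left(-251 \right)} + T{\left(622,478 \right)}} = \sqrt{0 + \frac{47}{10} \cdot 622} = \sqrt{0 + \frac{14617}{5}} = \sqrt{\frac{14617}{5}} = \frac{\sqrt{73085}}{5}$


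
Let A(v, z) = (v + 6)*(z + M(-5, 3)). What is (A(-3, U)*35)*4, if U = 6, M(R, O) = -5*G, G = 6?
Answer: -10080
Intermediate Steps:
M(R, O) = -30 (M(R, O) = -5*6 = -30)
A(v, z) = (-30 + z)*(6 + v) (A(v, z) = (v + 6)*(z - 30) = (6 + v)*(-30 + z) = (-30 + z)*(6 + v))
(A(-3, U)*35)*4 = ((-180 - 30*(-3) + 6*6 - 3*6)*35)*4 = ((-180 + 90 + 36 - 18)*35)*4 = -72*35*4 = -2520*4 = -10080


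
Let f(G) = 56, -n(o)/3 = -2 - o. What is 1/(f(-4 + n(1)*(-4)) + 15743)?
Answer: 1/15799 ≈ 6.3295e-5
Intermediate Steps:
n(o) = 6 + 3*o (n(o) = -3*(-2 - o) = 6 + 3*o)
1/(f(-4 + n(1)*(-4)) + 15743) = 1/(56 + 15743) = 1/15799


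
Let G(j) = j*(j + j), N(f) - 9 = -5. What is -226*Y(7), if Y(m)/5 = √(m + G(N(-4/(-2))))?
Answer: -1130*√39 ≈ -7056.8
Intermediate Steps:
N(f) = 4 (N(f) = 9 - 5 = 4)
G(j) = 2*j² (G(j) = j*(2*j) = 2*j²)
Y(m) = 5*√(32 + m) (Y(m) = 5*√(m + 2*4²) = 5*√(m + 2*16) = 5*√(m + 32) = 5*√(32 + m))
-226*Y(7) = -1130*√(32 + 7) = -1130*√39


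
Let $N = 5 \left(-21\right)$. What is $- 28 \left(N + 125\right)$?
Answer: $-560$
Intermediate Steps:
$N = -105$
$- 28 \left(N + 125\right) = - 28 \left(-105 + 125\right) = \left(-28\right) 20 = -560$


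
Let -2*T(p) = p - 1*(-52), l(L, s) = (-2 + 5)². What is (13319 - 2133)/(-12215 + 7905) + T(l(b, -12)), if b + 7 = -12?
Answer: -142641/4310 ≈ -33.095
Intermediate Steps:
b = -19 (b = -7 - 12 = -19)
l(L, s) = 9 (l(L, s) = 3² = 9)
T(p) = -26 - p/2 (T(p) = -(p - 1*(-52))/2 = -(p + 52)/2 = -(52 + p)/2 = -26 - p/2)
(13319 - 2133)/(-12215 + 7905) + T(l(b, -12)) = (13319 - 2133)/(-12215 + 7905) + (-26 - ½*9) = 11186/(-4310) + (-26 - 9/2) = 11186*(-1/4310) - 61/2 = -5593/2155 - 61/2 = -142641/4310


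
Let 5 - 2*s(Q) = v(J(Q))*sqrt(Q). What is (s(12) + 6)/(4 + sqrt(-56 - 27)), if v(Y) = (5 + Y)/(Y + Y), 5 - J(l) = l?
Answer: 34/99 - 4*sqrt(3)/693 - 17*I*sqrt(83)/198 + I*sqrt(249)/693 ≈ 0.33344 - 0.75944*I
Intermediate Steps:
J(l) = 5 - l
v(Y) = (5 + Y)/(2*Y) (v(Y) = (5 + Y)/((2*Y)) = (5 + Y)*(1/(2*Y)) = (5 + Y)/(2*Y))
s(Q) = 5/2 - sqrt(Q)*(10 - Q)/(4*(5 - Q)) (s(Q) = 5/2 - (5 + (5 - Q))/(2*(5 - Q))*sqrt(Q)/2 = 5/2 - (10 - Q)/(2*(5 - Q))*sqrt(Q)/2 = 5/2 - sqrt(Q)*(10 - Q)/(4*(5 - Q)))
(s(12) + 6)/(4 + sqrt(-56 - 27)) = ((-50 + 10*12 + sqrt(12)*(10 - 1*12))/(4*(-5 + 12)) + 6)/(4 + sqrt(-56 - 27)) = ((1/4)*(-50 + 120 + (2*sqrt(3))*(10 - 12))/7 + 6)/(4 + sqrt(-83)) = ((1/4)*(1/7)*(-50 + 120 + (2*sqrt(3))*(-2)) + 6)/(4 + I*sqrt(83)) = ((1/4)*(1/7)*(-50 + 120 - 4*sqrt(3)) + 6)/(4 + I*sqrt(83)) = ((1/4)*(1/7)*(70 - 4*sqrt(3)) + 6)/(4 + I*sqrt(83)) = ((5/2 - sqrt(3)/7) + 6)/(4 + I*sqrt(83)) = (17/2 - sqrt(3)/7)/(4 + I*sqrt(83))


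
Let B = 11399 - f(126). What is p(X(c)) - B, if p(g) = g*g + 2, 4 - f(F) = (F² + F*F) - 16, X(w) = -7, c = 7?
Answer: -43080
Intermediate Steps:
f(F) = 20 - 2*F² (f(F) = 4 - ((F² + F*F) - 16) = 4 - ((F² + F²) - 16) = 4 - (2*F² - 16) = 4 - (-16 + 2*F²) = 4 + (16 - 2*F²) = 20 - 2*F²)
p(g) = 2 + g² (p(g) = g² + 2 = 2 + g²)
B = 43131 (B = 11399 - (20 - 2*126²) = 11399 - (20 - 2*15876) = 11399 - (20 - 31752) = 11399 - 1*(-31732) = 11399 + 31732 = 43131)
p(X(c)) - B = (2 + (-7)²) - 1*43131 = (2 + 49) - 43131 = 51 - 43131 = -43080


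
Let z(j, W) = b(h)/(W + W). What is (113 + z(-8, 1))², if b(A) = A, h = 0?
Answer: 12769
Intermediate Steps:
z(j, W) = 0 (z(j, W) = 0/(W + W) = 0/((2*W)) = 0*(1/(2*W)) = 0)
(113 + z(-8, 1))² = (113 + 0)² = 113² = 12769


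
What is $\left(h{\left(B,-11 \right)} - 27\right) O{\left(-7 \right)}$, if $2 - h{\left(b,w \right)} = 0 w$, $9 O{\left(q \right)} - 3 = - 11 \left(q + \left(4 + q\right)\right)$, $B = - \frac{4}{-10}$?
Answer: $- \frac{2825}{9} \approx -313.89$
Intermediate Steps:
$B = \frac{2}{5}$ ($B = \left(-4\right) \left(- \frac{1}{10}\right) = \frac{2}{5} \approx 0.4$)
$O{\left(q \right)} = - \frac{41}{9} - \frac{22 q}{9}$ ($O{\left(q \right)} = \frac{1}{3} + \frac{\left(-11\right) \left(q + \left(4 + q\right)\right)}{9} = \frac{1}{3} + \frac{\left(-11\right) \left(4 + 2 q\right)}{9} = \frac{1}{3} + \frac{-44 - 22 q}{9} = \frac{1}{3} - \left(\frac{44}{9} + \frac{22 q}{9}\right) = - \frac{41}{9} - \frac{22 q}{9}$)
$h{\left(b,w \right)} = 2$ ($h{\left(b,w \right)} = 2 - 0 w = 2 - 0 = 2 + 0 = 2$)
$\left(h{\left(B,-11 \right)} - 27\right) O{\left(-7 \right)} = \left(2 - 27\right) \left(- \frac{41}{9} - - \frac{154}{9}\right) = - 25 \left(- \frac{41}{9} + \frac{154}{9}\right) = \left(-25\right) \frac{113}{9} = - \frac{2825}{9}$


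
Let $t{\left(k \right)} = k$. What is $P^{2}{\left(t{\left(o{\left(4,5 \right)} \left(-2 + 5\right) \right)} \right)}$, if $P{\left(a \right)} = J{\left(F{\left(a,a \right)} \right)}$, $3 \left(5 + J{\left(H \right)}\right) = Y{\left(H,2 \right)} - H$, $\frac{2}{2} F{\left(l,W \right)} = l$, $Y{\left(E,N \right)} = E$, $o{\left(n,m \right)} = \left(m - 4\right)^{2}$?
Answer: $25$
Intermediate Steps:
$o{\left(n,m \right)} = \left(-4 + m\right)^{2}$
$F{\left(l,W \right)} = l$
$J{\left(H \right)} = -5$ ($J{\left(H \right)} = -5 + \frac{H - H}{3} = -5 + \frac{1}{3} \cdot 0 = -5 + 0 = -5$)
$P{\left(a \right)} = -5$
$P^{2}{\left(t{\left(o{\left(4,5 \right)} \left(-2 + 5\right) \right)} \right)} = \left(-5\right)^{2} = 25$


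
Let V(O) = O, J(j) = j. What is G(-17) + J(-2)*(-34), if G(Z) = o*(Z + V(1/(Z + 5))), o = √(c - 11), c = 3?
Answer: 68 - 205*I*√2/6 ≈ 68.0 - 48.319*I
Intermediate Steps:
o = 2*I*√2 (o = √(3 - 11) = √(-8) = 2*I*√2 ≈ 2.8284*I)
G(Z) = 2*I*√2*(Z + 1/(5 + Z)) (G(Z) = (2*I*√2)*(Z + 1/(Z + 5)) = (2*I*√2)*(Z + 1/(5 + Z)) = 2*I*√2*(Z + 1/(5 + Z)))
G(-17) + J(-2)*(-34) = 2*I*√2*(1 - 17*(5 - 17))/(5 - 17) - 2*(-34) = 2*I*√2*(1 - 17*(-12))/(-12) + 68 = 2*I*√2*(-1/12)*(1 + 204) + 68 = 2*I*√2*(-1/12)*205 + 68 = -205*I*√2/6 + 68 = 68 - 205*I*√2/6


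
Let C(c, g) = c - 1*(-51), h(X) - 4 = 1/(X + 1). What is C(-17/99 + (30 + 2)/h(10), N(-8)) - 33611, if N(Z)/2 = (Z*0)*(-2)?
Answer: -16608413/495 ≈ -33552.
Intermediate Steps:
N(Z) = 0 (N(Z) = 2*((Z*0)*(-2)) = 2*(0*(-2)) = 2*0 = 0)
h(X) = 4 + 1/(1 + X) (h(X) = 4 + 1/(X + 1) = 4 + 1/(1 + X))
C(c, g) = 51 + c (C(c, g) = c + 51 = 51 + c)
C(-17/99 + (30 + 2)/h(10), N(-8)) - 33611 = (51 + (-17/99 + (30 + 2)/(((5 + 4*10)/(1 + 10))))) - 33611 = (51 + (-17*1/99 + 32/(((5 + 40)/11)))) - 33611 = (51 + (-17/99 + 32/(((1/11)*45)))) - 33611 = (51 + (-17/99 + 32/(45/11))) - 33611 = (51 + (-17/99 + 32*(11/45))) - 33611 = (51 + (-17/99 + 352/45)) - 33611 = (51 + 3787/495) - 33611 = 29032/495 - 33611 = -16608413/495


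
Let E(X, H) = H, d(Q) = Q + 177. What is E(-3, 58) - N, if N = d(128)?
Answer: -247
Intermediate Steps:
d(Q) = 177 + Q
N = 305 (N = 177 + 128 = 305)
E(-3, 58) - N = 58 - 1*305 = 58 - 305 = -247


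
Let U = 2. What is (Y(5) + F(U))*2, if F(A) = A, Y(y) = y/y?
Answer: 6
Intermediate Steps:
Y(y) = 1
(Y(5) + F(U))*2 = (1 + 2)*2 = 3*2 = 6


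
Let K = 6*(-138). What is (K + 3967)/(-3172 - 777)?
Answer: -3139/3949 ≈ -0.79488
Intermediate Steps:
K = -828
(K + 3967)/(-3172 - 777) = (-828 + 3967)/(-3172 - 777) = 3139/(-3949) = 3139*(-1/3949) = -3139/3949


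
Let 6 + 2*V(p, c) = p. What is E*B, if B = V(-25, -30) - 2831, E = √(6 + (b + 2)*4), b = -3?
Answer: -5693*√2/2 ≈ -4025.6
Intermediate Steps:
V(p, c) = -3 + p/2
E = √2 (E = √(6 + (-3 + 2)*4) = √(6 - 1*4) = √(6 - 4) = √2 ≈ 1.4142)
B = -5693/2 (B = (-3 + (½)*(-25)) - 2831 = (-3 - 25/2) - 2831 = -31/2 - 2831 = -5693/2 ≈ -2846.5)
E*B = √2*(-5693/2) = -5693*√2/2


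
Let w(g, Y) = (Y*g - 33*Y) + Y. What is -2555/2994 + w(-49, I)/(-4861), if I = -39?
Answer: -21877901/14553834 ≈ -1.5032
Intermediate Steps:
w(g, Y) = -32*Y + Y*g (w(g, Y) = (-33*Y + Y*g) + Y = -32*Y + Y*g)
-2555/2994 + w(-49, I)/(-4861) = -2555/2994 - 39*(-32 - 49)/(-4861) = -2555*1/2994 - 39*(-81)*(-1/4861) = -2555/2994 + 3159*(-1/4861) = -2555/2994 - 3159/4861 = -21877901/14553834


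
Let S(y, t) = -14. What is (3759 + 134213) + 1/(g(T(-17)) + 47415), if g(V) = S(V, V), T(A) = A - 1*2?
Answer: 6540010773/47401 ≈ 1.3797e+5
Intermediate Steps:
T(A) = -2 + A (T(A) = A - 2 = -2 + A)
g(V) = -14
(3759 + 134213) + 1/(g(T(-17)) + 47415) = (3759 + 134213) + 1/(-14 + 47415) = 137972 + 1/47401 = 6540010773/47401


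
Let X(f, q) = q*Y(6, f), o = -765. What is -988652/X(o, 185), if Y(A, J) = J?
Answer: 58156/8325 ≈ 6.9857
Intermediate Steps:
X(f, q) = f*q (X(f, q) = q*f = f*q)
-988652/X(o, 185) = -988652/((-765*185)) = -988652/(-141525) = -988652*(-1/141525) = 58156/8325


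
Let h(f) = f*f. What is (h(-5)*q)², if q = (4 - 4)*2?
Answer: 0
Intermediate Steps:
h(f) = f²
q = 0 (q = 0*2 = 0)
(h(-5)*q)² = ((-5)²*0)² = (25*0)² = 0² = 0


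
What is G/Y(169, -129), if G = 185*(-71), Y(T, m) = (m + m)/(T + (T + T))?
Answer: 2219815/86 ≈ 25812.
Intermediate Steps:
Y(T, m) = 2*m/(3*T) (Y(T, m) = (2*m)/(T + 2*T) = (2*m)/((3*T)) = (2*m)*(1/(3*T)) = 2*m/(3*T))
G = -13135
G/Y(169, -129) = -13135/((2/3)*(-129)/169) = -13135/((2/3)*(-129)*(1/169)) = -13135/(-86/169) = -13135*(-169/86) = 2219815/86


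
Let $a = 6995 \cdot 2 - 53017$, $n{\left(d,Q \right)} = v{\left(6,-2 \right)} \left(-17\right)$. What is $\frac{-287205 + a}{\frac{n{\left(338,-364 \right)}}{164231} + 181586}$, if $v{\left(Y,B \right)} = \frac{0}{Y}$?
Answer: $- \frac{163116}{90793} \approx -1.7966$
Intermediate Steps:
$v{\left(Y,B \right)} = 0$
$n{\left(d,Q \right)} = 0$ ($n{\left(d,Q \right)} = 0 \left(-17\right) = 0$)
$a = -39027$ ($a = 13990 - 53017 = -39027$)
$\frac{-287205 + a}{\frac{n{\left(338,-364 \right)}}{164231} + 181586} = \frac{-287205 - 39027}{\frac{0}{164231} + 181586} = - \frac{326232}{0 \cdot \frac{1}{164231} + 181586} = - \frac{326232}{0 + 181586} = - \frac{326232}{181586} = \left(-326232\right) \frac{1}{181586} = - \frac{163116}{90793}$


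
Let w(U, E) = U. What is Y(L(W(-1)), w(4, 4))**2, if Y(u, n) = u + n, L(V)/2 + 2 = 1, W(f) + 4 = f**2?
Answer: 4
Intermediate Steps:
W(f) = -4 + f**2
L(V) = -2 (L(V) = -4 + 2*1 = -4 + 2 = -2)
Y(u, n) = n + u
Y(L(W(-1)), w(4, 4))**2 = (4 - 2)**2 = 2**2 = 4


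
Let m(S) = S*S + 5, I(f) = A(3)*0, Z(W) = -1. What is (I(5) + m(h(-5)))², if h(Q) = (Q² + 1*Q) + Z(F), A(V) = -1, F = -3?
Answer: 133956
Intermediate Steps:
h(Q) = -1 + Q + Q² (h(Q) = (Q² + 1*Q) - 1 = (Q² + Q) - 1 = (Q + Q²) - 1 = -1 + Q + Q²)
I(f) = 0 (I(f) = -1*0 = 0)
m(S) = 5 + S² (m(S) = S² + 5 = 5 + S²)
(I(5) + m(h(-5)))² = (0 + (5 + (-1 - 5 + (-5)²)²))² = (0 + (5 + (-1 - 5 + 25)²))² = (0 + (5 + 19²))² = (0 + (5 + 361))² = (0 + 366)² = 366² = 133956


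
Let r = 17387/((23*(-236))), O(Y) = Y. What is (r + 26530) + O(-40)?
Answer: 143770333/5428 ≈ 26487.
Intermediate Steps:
r = -17387/5428 (r = 17387/(-5428) = 17387*(-1/5428) = -17387/5428 ≈ -3.2032)
(r + 26530) + O(-40) = (-17387/5428 + 26530) - 40 = 143987453/5428 - 40 = 143770333/5428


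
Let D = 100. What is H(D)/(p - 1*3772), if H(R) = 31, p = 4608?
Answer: 31/836 ≈ 0.037081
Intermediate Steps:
H(D)/(p - 1*3772) = 31/(4608 - 1*3772) = 31/(4608 - 3772) = 31/836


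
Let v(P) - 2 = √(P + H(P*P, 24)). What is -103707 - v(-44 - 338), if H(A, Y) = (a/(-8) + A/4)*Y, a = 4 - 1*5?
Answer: -103709 - √875165 ≈ -1.0464e+5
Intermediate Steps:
a = -1 (a = 4 - 5 = -1)
H(A, Y) = Y*(⅛ + A/4) (H(A, Y) = (-1/(-8) + A/4)*Y = (-1*(-⅛) + A*(¼))*Y = (⅛ + A/4)*Y = Y*(⅛ + A/4))
v(P) = 2 + √(3 + P + 6*P²) (v(P) = 2 + √(P + (⅛)*24*(1 + 2*(P*P))) = 2 + √(P + (⅛)*24*(1 + 2*P²)) = 2 + √(P + (3 + 6*P²)) = 2 + √(3 + P + 6*P²))
-103707 - v(-44 - 338) = -103707 - (2 + √(3 + (-44 - 338) + 6*(-44 - 338)²)) = -103707 - (2 + √(3 - 382 + 6*(-382)²)) = -103707 - (2 + √(3 - 382 + 6*145924)) = -103707 - (2 + √(3 - 382 + 875544)) = -103707 - (2 + √875165) = -103707 + (-2 - √875165) = -103709 - √875165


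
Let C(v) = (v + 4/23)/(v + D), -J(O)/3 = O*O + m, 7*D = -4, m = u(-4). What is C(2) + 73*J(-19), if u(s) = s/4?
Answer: -1813285/23 ≈ -78839.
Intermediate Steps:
u(s) = s/4 (u(s) = s*(¼) = s/4)
m = -1 (m = (¼)*(-4) = -1)
D = -4/7 (D = (⅐)*(-4) = -4/7 ≈ -0.57143)
J(O) = 3 - 3*O² (J(O) = -3*(O*O - 1) = -3*(O² - 1) = -3*(-1 + O²) = 3 - 3*O²)
C(v) = (4/23 + v)/(-4/7 + v) (C(v) = (v + 4/23)/(v - 4/7) = (v + 4*(1/23))/(-4/7 + v) = (v + 4/23)/(-4/7 + v) = (4/23 + v)/(-4/7 + v))
C(2) + 73*J(-19) = 7*(4 + 23*2)/(23*(-4 + 7*2)) + 73*(3 - 3*(-19)²) = 7*(4 + 46)/(23*(-4 + 14)) + 73*(3 - 3*361) = (7/23)*50/10 + 73*(3 - 1083) = (7/23)*(⅒)*50 + 73*(-1080) = 35/23 - 78840 = -1813285/23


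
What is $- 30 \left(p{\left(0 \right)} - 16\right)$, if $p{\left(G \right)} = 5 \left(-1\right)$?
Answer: $630$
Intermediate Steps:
$p{\left(G \right)} = -5$
$- 30 \left(p{\left(0 \right)} - 16\right) = - 30 \left(-5 - 16\right) = \left(-30\right) \left(-21\right) = 630$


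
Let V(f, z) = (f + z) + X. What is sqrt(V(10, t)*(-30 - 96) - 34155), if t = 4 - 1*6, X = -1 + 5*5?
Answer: 3*I*sqrt(4243) ≈ 195.42*I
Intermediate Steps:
X = 24 (X = -1 + 25 = 24)
t = -2 (t = 4 - 6 = -2)
V(f, z) = 24 + f + z (V(f, z) = (f + z) + 24 = 24 + f + z)
sqrt(V(10, t)*(-30 - 96) - 34155) = sqrt((24 + 10 - 2)*(-30 - 96) - 34155) = sqrt(32*(-126) - 34155) = sqrt(-4032 - 34155) = sqrt(-38187) = 3*I*sqrt(4243)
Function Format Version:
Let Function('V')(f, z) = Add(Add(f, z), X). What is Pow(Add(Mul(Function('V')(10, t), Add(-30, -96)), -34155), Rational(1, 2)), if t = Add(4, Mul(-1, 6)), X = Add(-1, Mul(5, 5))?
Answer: Mul(3, I, Pow(4243, Rational(1, 2))) ≈ Mul(195.42, I)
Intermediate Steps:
X = 24 (X = Add(-1, 25) = 24)
t = -2 (t = Add(4, -6) = -2)
Function('V')(f, z) = Add(24, f, z) (Function('V')(f, z) = Add(Add(f, z), 24) = Add(24, f, z))
Pow(Add(Mul(Function('V')(10, t), Add(-30, -96)), -34155), Rational(1, 2)) = Pow(Add(Mul(Add(24, 10, -2), Add(-30, -96)), -34155), Rational(1, 2)) = Pow(Add(Mul(32, -126), -34155), Rational(1, 2)) = Pow(Add(-4032, -34155), Rational(1, 2)) = Pow(-38187, Rational(1, 2)) = Mul(3, I, Pow(4243, Rational(1, 2)))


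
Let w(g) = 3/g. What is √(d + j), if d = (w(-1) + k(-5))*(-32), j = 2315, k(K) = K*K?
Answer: 3*√179 ≈ 40.137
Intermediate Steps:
k(K) = K²
d = -704 (d = (3/(-1) + (-5)²)*(-32) = (3*(-1) + 25)*(-32) = (-3 + 25)*(-32) = 22*(-32) = -704)
√(d + j) = √(-704 + 2315) = √1611 = 3*√179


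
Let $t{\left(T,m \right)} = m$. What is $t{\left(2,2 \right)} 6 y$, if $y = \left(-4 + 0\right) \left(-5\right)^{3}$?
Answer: $6000$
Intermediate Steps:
$y = 500$ ($y = \left(-4\right) \left(-125\right) = 500$)
$t{\left(2,2 \right)} 6 y = 2 \cdot 6 \cdot 500 = 12 \cdot 500 = 6000$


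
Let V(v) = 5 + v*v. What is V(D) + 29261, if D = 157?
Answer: 53915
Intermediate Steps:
V(v) = 5 + v**2
V(D) + 29261 = (5 + 157**2) + 29261 = (5 + 24649) + 29261 = 24654 + 29261 = 53915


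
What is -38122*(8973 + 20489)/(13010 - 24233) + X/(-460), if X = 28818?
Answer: 258162871513/2581290 ≈ 1.0001e+5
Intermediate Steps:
-38122*(8973 + 20489)/(13010 - 24233) + X/(-460) = -38122*(8973 + 20489)/(13010 - 24233) + 28818/(-460) = -38122/((-11223/29462)) + 28818*(-1/460) = -38122/((-11223*1/29462)) - 14409/230 = -38122/(-11223/29462) - 14409/230 = -38122*(-29462/11223) - 14409/230 = 1123150364/11223 - 14409/230 = 258162871513/2581290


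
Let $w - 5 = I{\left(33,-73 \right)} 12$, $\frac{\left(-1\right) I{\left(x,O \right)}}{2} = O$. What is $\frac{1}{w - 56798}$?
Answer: $- \frac{1}{55041} \approx -1.8168 \cdot 10^{-5}$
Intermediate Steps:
$I{\left(x,O \right)} = - 2 O$
$w = 1757$ ($w = 5 + \left(-2\right) \left(-73\right) 12 = 5 + 146 \cdot 12 = 5 + 1752 = 1757$)
$\frac{1}{w - 56798} = \frac{1}{1757 - 56798} = \frac{1}{-55041} = - \frac{1}{55041}$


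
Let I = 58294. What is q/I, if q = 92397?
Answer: 92397/58294 ≈ 1.5850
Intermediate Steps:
q/I = 92397/58294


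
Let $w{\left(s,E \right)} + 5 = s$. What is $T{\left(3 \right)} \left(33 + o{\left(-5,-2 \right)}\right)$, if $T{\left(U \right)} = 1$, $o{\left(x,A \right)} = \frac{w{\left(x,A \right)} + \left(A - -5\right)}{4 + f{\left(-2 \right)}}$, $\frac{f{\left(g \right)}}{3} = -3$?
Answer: $\frac{172}{5} \approx 34.4$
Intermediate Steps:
$w{\left(s,E \right)} = -5 + s$
$f{\left(g \right)} = -9$ ($f{\left(g \right)} = 3 \left(-3\right) = -9$)
$o{\left(x,A \right)} = - \frac{A}{5} - \frac{x}{5}$ ($o{\left(x,A \right)} = \frac{\left(-5 + x\right) + \left(A - -5\right)}{4 - 9} = \frac{\left(-5 + x\right) + \left(A + 5\right)}{-5} = \left(\left(-5 + x\right) + \left(5 + A\right)\right) \left(- \frac{1}{5}\right) = \left(A + x\right) \left(- \frac{1}{5}\right) = - \frac{A}{5} - \frac{x}{5}$)
$T{\left(3 \right)} \left(33 + o{\left(-5,-2 \right)}\right) = 1 \left(33 - - \frac{7}{5}\right) = 1 \left(33 + \left(\frac{2}{5} + 1\right)\right) = 1 \left(33 + \frac{7}{5}\right) = 1 \cdot \frac{172}{5} = \frac{172}{5}$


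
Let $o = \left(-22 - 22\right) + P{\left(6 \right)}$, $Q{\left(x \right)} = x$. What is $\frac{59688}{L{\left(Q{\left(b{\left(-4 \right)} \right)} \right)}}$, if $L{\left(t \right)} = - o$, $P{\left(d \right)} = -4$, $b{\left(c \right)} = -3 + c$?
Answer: $\frac{2487}{2} \approx 1243.5$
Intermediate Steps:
$o = -48$ ($o = \left(-22 - 22\right) - 4 = -44 - 4 = -48$)
$L{\left(t \right)} = 48$ ($L{\left(t \right)} = \left(-1\right) \left(-48\right) = 48$)
$\frac{59688}{L{\left(Q{\left(b{\left(-4 \right)} \right)} \right)}} = \frac{59688}{48} = 59688 \cdot \frac{1}{48} = \frac{2487}{2}$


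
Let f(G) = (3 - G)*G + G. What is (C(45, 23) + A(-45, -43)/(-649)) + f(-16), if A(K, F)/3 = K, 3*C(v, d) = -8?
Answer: -627827/1947 ≈ -322.46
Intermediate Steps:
C(v, d) = -8/3 (C(v, d) = (⅓)*(-8) = -8/3)
A(K, F) = 3*K
f(G) = G + G*(3 - G) (f(G) = G*(3 - G) + G = G + G*(3 - G))
(C(45, 23) + A(-45, -43)/(-649)) + f(-16) = (-8/3 + (3*(-45))/(-649)) - 16*(4 - 1*(-16)) = (-8/3 - 135*(-1/649)) - 16*(4 + 16) = (-8/3 + 135/649) - 16*20 = -4787/1947 - 320 = -627827/1947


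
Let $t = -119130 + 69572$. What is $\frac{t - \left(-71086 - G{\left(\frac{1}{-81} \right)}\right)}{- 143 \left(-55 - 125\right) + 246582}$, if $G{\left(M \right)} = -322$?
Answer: $\frac{10603}{136161} \approx 0.077871$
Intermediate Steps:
$t = -49558$
$\frac{t - \left(-71086 - G{\left(\frac{1}{-81} \right)}\right)}{- 143 \left(-55 - 125\right) + 246582} = \frac{-49558 + \left(71086 - \left(-1\right) \left(-322\right)\right)}{- 143 \left(-55 - 125\right) + 246582} = \frac{-49558 + \left(71086 - 322\right)}{\left(-143\right) \left(-180\right) + 246582} = \frac{-49558 + \left(71086 - 322\right)}{25740 + 246582} = \frac{-49558 + 70764}{272322} = 21206 \cdot \frac{1}{272322} = \frac{10603}{136161}$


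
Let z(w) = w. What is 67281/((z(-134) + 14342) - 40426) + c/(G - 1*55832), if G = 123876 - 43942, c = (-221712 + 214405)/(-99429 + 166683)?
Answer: -54529863010537/21249110997972 ≈ -2.5662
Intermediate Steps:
c = -7307/67254 ≈ -0.10865
G = 79934
67281/((z(-134) + 14342) - 40426) + c/(G - 1*55832) = 67281/((-134 + 14342) - 40426) - 7307/(67254*(79934 - 1*55832)) = 67281/(14208 - 40426) - 7307/(67254*(79934 - 55832)) = 67281/(-26218) - 7307/67254/24102 = 67281*(-1/26218) - 7307/67254*1/24102 = -67281/26218 - 7307/1620955908 = -54529863010537/21249110997972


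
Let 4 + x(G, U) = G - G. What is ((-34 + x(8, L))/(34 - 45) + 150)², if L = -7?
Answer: 2849344/121 ≈ 23548.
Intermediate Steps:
x(G, U) = -4 (x(G, U) = -4 + (G - G) = -4 + 0 = -4)
((-34 + x(8, L))/(34 - 45) + 150)² = ((-34 - 4)/(34 - 45) + 150)² = (-38/(-11) + 150)² = (-38*(-1/11) + 150)² = (38/11 + 150)² = (1688/11)² = 2849344/121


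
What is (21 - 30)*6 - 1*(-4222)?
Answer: 4168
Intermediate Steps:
(21 - 30)*6 - 1*(-4222) = -9*6 + 4222 = -54 + 4222 = 4168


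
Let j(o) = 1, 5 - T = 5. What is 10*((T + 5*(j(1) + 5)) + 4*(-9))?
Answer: -60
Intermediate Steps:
T = 0 (T = 5 - 1*5 = 5 - 5 = 0)
10*((T + 5*(j(1) + 5)) + 4*(-9)) = 10*((0 + 5*(1 + 5)) + 4*(-9)) = 10*((0 + 5*6) - 36) = 10*((0 + 30) - 36) = 10*(30 - 36) = 10*(-6) = -60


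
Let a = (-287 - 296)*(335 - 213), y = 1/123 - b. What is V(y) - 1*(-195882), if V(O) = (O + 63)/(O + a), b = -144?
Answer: 1710203601908/8730785 ≈ 1.9588e+5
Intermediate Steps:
y = 17713/123 (y = 1/123 - 1*(-144) = 1/123 + 144 = 17713/123 ≈ 144.01)
a = -71126 (a = -583*122 = -71126)
V(O) = (63 + O)/(-71126 + O) (V(O) = (O + 63)/(O - 71126) = (63 + O)/(-71126 + O))
V(y) - 1*(-195882) = (63 + 17713/123)/(-71126 + 17713/123) - 1*(-195882) = (25462/123)/(-8730785/123) + 195882 = -123/8730785*25462/123 + 195882 = -25462/8730785 + 195882 = 1710203601908/8730785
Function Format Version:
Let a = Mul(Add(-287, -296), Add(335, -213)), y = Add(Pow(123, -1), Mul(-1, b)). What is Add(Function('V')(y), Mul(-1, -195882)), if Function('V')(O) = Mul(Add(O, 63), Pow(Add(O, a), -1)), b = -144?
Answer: Rational(1710203601908, 8730785) ≈ 1.9588e+5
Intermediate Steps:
y = Rational(17713, 123) (y = Add(Pow(123, -1), Mul(-1, -144)) = Add(Rational(1, 123), 144) = Rational(17713, 123) ≈ 144.01)
a = -71126 (a = Mul(-583, 122) = -71126)
Function('V')(O) = Mul(Pow(Add(-71126, O), -1), Add(63, O)) (Function('V')(O) = Mul(Add(O, 63), Pow(Add(O, -71126), -1)) = Mul(Add(63, O), Pow(Add(-71126, O), -1)) = Mul(Pow(Add(-71126, O), -1), Add(63, O)))
Add(Function('V')(y), Mul(-1, -195882)) = Add(Mul(Pow(Add(-71126, Rational(17713, 123)), -1), Add(63, Rational(17713, 123))), Mul(-1, -195882)) = Add(Mul(Pow(Rational(-8730785, 123), -1), Rational(25462, 123)), 195882) = Add(Mul(Rational(-123, 8730785), Rational(25462, 123)), 195882) = Add(Rational(-25462, 8730785), 195882) = Rational(1710203601908, 8730785)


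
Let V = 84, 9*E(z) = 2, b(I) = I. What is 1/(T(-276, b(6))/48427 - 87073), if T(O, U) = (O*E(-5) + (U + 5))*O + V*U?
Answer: -48427/4216669775 ≈ -1.1485e-5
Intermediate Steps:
E(z) = 2/9 (E(z) = (⅑)*2 = 2/9)
T(O, U) = 84*U + O*(5 + U + 2*O/9) (T(O, U) = (O*(2/9) + (U + 5))*O + 84*U = (2*O/9 + (5 + U))*O + 84*U = (5 + U + 2*O/9)*O + 84*U = O*(5 + U + 2*O/9) + 84*U = 84*U + O*(5 + U + 2*O/9))
1/(T(-276, b(6))/48427 - 87073) = 1/((5*(-276) + 84*6 + (2/9)*(-276)² - 276*6)/48427 - 87073) = 1/((-1380 + 504 + (2/9)*76176 - 1656)*(1/48427) - 87073) = 1/((-1380 + 504 + 16928 - 1656)*(1/48427) - 87073) = 1/(14396*(1/48427) - 87073) = 1/(14396/48427 - 87073) = 1/(-4216669775/48427) = -48427/4216669775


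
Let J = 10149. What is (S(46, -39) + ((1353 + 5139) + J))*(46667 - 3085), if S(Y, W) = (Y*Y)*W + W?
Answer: -2873012604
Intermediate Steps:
S(Y, W) = W + W*Y² (S(Y, W) = Y²*W + W = W*Y² + W = W + W*Y²)
(S(46, -39) + ((1353 + 5139) + J))*(46667 - 3085) = (-39*(1 + 46²) + ((1353 + 5139) + 10149))*(46667 - 3085) = (-39*(1 + 2116) + (6492 + 10149))*43582 = (-39*2117 + 16641)*43582 = (-82563 + 16641)*43582 = -65922*43582 = -2873012604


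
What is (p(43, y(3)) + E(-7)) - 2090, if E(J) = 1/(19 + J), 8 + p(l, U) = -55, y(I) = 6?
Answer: -25835/12 ≈ -2152.9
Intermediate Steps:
p(l, U) = -63 (p(l, U) = -8 - 55 = -63)
(p(43, y(3)) + E(-7)) - 2090 = (-63 + 1/(19 - 7)) - 2090 = (-63 + 1/12) - 2090 = -755/12 - 2090 = -25835/12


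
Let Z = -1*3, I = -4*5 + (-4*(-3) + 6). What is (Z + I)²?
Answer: 25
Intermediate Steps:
I = -2 (I = -20 + (12 + 6) = -20 + 18 = -2)
Z = -3
(Z + I)² = (-3 - 2)² = (-5)² = 25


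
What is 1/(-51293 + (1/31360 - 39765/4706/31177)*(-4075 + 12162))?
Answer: -2300553324160/118006730765438433 ≈ -1.9495e-5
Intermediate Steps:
1/(-51293 + (1/31360 - 39765/4706/31177)*(-4075 + 12162)) = 1/(-51293 + (1/31360 - 39765*1/4706*(1/31177))*8087) = 1/(-51293 + (1/31360 - 39765/4706*1/31177)*8087) = 1/(-51293 + (1/31360 - 39765/146718962)*8087) = 1/(-51293 - 550155719/2300553324160*8087) = 1/(-51293 - 4449109299553/2300553324160) = 1/(-118006730765438433/2300553324160) = -2300553324160/118006730765438433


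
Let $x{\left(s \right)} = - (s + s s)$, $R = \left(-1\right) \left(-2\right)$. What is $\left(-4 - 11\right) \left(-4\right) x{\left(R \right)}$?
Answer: $-360$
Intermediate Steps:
$R = 2$
$x{\left(s \right)} = - s - s^{2}$ ($x{\left(s \right)} = - (s + s^{2}) = - s - s^{2}$)
$\left(-4 - 11\right) \left(-4\right) x{\left(R \right)} = \left(-4 - 11\right) \left(-4\right) \left(\left(-1\right) 2 \left(1 + 2\right)\right) = \left(-15\right) \left(-4\right) \left(\left(-1\right) 2 \cdot 3\right) = 60 \left(-6\right) = -360$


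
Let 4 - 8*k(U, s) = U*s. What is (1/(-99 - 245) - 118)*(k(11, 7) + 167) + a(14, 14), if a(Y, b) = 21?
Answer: -51211167/2752 ≈ -18609.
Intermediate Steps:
k(U, s) = ½ - U*s/8
(1/(-99 - 245) - 118)*(k(11, 7) + 167) + a(14, 14) = (1/(-99 - 245) - 118)*((½ - ⅛*11*7) + 167) + 21 = (1/(-344) - 118)*((½ - 77/8) + 167) + 21 = (-1/344 - 118)*(-73/8 + 167) + 21 = -40593/344*1263/8 + 21 = -51268959/2752 + 21 = -51211167/2752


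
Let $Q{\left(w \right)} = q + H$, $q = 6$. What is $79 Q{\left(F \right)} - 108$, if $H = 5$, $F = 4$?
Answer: $761$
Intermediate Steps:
$Q{\left(w \right)} = 11$ ($Q{\left(w \right)} = 6 + 5 = 11$)
$79 Q{\left(F \right)} - 108 = 79 \cdot 11 - 108 = 869 - 108 = 761$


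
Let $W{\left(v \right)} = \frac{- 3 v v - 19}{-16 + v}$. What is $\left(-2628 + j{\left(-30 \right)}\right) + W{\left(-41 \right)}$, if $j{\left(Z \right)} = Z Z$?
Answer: $- \frac{93434}{57} \approx -1639.2$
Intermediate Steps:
$j{\left(Z \right)} = Z^{2}$
$W{\left(v \right)} = \frac{-19 - 3 v^{2}}{-16 + v}$ ($W{\left(v \right)} = \frac{- 3 v^{2} - 19}{-16 + v} = \frac{-19 - 3 v^{2}}{-16 + v}$)
$\left(-2628 + j{\left(-30 \right)}\right) + W{\left(-41 \right)} = \left(-2628 + \left(-30\right)^{2}\right) + \frac{-19 - 3 \left(-41\right)^{2}}{-16 - 41} = \left(-2628 + 900\right) + \frac{-19 - 5043}{-57} = -1728 - \frac{-19 - 5043}{57} = -1728 - - \frac{5062}{57} = -1728 + \frac{5062}{57} = - \frac{93434}{57}$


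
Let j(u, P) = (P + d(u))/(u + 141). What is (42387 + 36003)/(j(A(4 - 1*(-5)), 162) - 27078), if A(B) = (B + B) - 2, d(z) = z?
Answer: -6153615/2125534 ≈ -2.8951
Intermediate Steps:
A(B) = -2 + 2*B (A(B) = 2*B - 2 = -2 + 2*B)
j(u, P) = (P + u)/(141 + u) (j(u, P) = (P + u)/(u + 141) = (P + u)/(141 + u))
(42387 + 36003)/(j(A(4 - 1*(-5)), 162) - 27078) = (42387 + 36003)/((162 + (-2 + 2*(4 - 1*(-5))))/(141 + (-2 + 2*(4 - 1*(-5)))) - 27078) = 78390/((162 + (-2 + 2*(4 + 5)))/(141 + (-2 + 2*(4 + 5))) - 27078) = 78390/((162 + (-2 + 2*9))/(141 + (-2 + 2*9)) - 27078) = 78390/((162 + (-2 + 18))/(141 + (-2 + 18)) - 27078) = 78390/((162 + 16)/(141 + 16) - 27078) = 78390/(178/157 - 27078) = 78390/(-4251068/157) = 78390*(-157/4251068) = -6153615/2125534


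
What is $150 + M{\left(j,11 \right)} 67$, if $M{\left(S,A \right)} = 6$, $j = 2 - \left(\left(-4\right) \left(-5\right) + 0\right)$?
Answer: $552$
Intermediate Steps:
$j = -18$ ($j = 2 - \left(20 + 0\right) = 2 - 20 = -18$)
$150 + M{\left(j,11 \right)} 67 = 150 + 6 \cdot 67 = 150 + 402 = 552$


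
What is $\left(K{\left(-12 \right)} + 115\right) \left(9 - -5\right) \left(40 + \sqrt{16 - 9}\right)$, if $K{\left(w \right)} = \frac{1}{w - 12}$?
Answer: $\frac{193130}{3} + \frac{19313 \sqrt{7}}{12} \approx 68635.0$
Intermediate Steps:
$K{\left(w \right)} = \frac{1}{-12 + w}$
$\left(K{\left(-12 \right)} + 115\right) \left(9 - -5\right) \left(40 + \sqrt{16 - 9}\right) = \left(\frac{1}{-12 - 12} + 115\right) \left(9 - -5\right) \left(40 + \sqrt{16 - 9}\right) = \left(\frac{1}{-24} + 115\right) \left(9 + \left(-24 + 29\right)\right) \left(40 + \sqrt{7}\right) = \left(- \frac{1}{24} + 115\right) \left(9 + 5\right) \left(40 + \sqrt{7}\right) = \frac{2759 \cdot 14 \left(40 + \sqrt{7}\right)}{24} = \frac{2759 \left(560 + 14 \sqrt{7}\right)}{24} = \frac{193130}{3} + \frac{19313 \sqrt{7}}{12}$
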